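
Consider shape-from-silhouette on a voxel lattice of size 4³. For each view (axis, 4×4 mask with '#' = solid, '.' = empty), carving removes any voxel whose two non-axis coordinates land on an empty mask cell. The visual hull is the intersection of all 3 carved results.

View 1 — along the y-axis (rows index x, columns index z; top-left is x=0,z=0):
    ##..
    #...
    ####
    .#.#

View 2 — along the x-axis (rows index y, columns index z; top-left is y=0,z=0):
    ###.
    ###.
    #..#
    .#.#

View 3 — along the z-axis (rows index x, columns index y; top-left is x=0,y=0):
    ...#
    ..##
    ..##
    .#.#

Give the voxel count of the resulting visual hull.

full grid |V| = 64
V1 y: intersect with XZ mask (9 set) -- 36 left
V2 x: intersect with YZ mask (10 set) -- 24 left
V3 z: intersect with XY mask (7 set) -- 9 left

|visual hull| = 9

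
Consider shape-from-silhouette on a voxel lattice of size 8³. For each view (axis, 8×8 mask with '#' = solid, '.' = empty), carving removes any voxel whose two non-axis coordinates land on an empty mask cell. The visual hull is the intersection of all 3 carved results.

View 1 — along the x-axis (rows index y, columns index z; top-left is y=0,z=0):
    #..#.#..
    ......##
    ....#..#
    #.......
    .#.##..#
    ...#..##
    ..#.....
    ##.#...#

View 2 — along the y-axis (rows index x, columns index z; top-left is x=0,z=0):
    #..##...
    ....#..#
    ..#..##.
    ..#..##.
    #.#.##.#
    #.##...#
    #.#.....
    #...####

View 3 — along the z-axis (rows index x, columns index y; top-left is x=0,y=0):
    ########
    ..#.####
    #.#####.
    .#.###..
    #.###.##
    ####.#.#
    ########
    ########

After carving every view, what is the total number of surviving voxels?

full grid |V| = 512
carve view 1 (along x, YZ-mask fill 20/64): 160 voxels remain
carve view 2 (along y, XZ-mask fill 27/64): 66 voxels remain
carve view 3 (along z, XY-mask fill 51/64): 57 voxels remain

|visual hull| = 57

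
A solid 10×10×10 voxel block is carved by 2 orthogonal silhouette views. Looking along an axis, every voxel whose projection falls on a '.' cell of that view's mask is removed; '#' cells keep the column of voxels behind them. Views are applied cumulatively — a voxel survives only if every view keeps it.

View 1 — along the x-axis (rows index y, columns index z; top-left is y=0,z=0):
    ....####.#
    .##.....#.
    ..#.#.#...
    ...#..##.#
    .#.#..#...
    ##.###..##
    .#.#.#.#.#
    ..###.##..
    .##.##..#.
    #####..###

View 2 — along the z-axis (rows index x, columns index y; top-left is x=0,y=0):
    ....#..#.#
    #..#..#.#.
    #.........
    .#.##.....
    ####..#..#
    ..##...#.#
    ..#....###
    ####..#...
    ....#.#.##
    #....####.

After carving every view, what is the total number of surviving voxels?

initial block: 10^3 = 1000
carve view 1 (along x, YZ-mask fill 48/100): 480 voxels remain
carve view 2 (along z, XY-mask fill 39/100): 187 voxels remain

|visual hull| = 187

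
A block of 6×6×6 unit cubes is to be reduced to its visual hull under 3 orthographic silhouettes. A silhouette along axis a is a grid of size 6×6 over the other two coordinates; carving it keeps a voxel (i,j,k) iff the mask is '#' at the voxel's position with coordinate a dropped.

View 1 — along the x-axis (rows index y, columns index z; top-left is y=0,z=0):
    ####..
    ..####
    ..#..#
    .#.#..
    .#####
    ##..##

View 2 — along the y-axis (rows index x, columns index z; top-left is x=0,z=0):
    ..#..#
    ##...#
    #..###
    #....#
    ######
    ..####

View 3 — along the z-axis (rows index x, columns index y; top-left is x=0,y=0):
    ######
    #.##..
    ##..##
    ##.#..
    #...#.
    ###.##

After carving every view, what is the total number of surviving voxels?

remaining voxels: 48

start: 6×6×6 = 216 voxels
step 1: project along x, AND mask (21/36) → |grid| = 126
step 2: project along y, AND mask (21/36) → |grid| = 73
step 3: project along z, AND mask (23/36) → |grid| = 48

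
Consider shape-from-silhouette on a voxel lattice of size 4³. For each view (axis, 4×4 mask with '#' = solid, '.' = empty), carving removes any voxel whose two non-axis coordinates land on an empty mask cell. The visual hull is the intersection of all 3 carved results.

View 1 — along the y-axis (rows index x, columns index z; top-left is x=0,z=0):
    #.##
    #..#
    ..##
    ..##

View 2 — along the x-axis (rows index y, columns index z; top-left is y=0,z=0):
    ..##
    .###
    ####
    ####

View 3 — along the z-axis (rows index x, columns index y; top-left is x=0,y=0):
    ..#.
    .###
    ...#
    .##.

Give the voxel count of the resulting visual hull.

14 voxels

start: 4×4×4 = 64 voxels
carve view 1 (along y, XZ-mask fill 9/16): 36 voxels remain
carve view 2 (along x, YZ-mask fill 13/16): 32 voxels remain
carve view 3 (along z, XY-mask fill 7/16): 14 voxels remain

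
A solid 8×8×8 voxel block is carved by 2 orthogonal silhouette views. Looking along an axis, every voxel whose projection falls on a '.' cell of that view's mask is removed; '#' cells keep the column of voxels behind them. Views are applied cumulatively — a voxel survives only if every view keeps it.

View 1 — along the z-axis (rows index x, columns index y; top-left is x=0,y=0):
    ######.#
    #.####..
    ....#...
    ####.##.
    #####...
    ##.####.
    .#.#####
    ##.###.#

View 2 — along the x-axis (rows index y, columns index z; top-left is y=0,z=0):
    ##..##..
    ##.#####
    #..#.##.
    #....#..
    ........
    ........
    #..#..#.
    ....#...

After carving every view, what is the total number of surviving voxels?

108 voxels

initial block: 8^3 = 512
step 1: project along z, AND mask (42/64) → |grid| = 336
step 2: project along x, AND mask (21/64) → |grid| = 108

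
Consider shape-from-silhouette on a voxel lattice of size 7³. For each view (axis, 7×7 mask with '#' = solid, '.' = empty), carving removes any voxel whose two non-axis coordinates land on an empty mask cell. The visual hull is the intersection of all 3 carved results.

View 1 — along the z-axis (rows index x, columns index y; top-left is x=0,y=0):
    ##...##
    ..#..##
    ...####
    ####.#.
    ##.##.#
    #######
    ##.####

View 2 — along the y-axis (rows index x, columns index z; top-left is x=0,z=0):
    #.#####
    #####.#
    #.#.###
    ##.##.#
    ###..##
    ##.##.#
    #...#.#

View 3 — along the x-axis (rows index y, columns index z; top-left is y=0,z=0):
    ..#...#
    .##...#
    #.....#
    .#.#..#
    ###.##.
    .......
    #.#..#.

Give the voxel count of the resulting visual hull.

before carving: 343 voxels (7×7×7)
after view 1 [z-axis, 34 of 49 cells solid] → remaining = 238
after view 2 [y-axis, 35 of 49 cells solid] → remaining = 165
after view 3 [x-axis, 18 of 49 cells solid] → remaining = 59

voxel count = 59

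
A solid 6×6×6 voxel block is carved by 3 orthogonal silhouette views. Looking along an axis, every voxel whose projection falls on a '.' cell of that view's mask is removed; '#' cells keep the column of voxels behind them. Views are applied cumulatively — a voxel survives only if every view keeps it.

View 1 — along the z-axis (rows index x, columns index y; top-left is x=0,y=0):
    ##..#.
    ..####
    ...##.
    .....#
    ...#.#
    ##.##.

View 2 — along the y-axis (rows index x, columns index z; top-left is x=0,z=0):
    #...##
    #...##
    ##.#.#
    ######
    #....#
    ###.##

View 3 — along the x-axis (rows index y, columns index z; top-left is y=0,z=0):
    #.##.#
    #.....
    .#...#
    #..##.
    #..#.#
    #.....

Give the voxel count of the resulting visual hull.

start: 6×6×6 = 216 voxels
V1 z: intersect with XY mask (16 set) -- 96 left
V2 y: intersect with XZ mask (23 set) -- 59 left
V3 x: intersect with YZ mask (14 set) -- 27 left

27 voxels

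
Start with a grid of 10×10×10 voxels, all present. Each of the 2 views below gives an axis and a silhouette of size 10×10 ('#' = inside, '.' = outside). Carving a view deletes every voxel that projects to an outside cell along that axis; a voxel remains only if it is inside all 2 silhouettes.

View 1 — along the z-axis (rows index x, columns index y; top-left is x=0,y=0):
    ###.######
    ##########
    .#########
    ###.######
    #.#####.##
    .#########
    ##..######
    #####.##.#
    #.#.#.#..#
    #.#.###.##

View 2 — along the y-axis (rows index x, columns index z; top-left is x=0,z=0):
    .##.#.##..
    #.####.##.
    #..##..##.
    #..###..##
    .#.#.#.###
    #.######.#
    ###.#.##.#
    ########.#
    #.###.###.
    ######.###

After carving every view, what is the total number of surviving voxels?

initial block: 10^3 = 1000
[1] z-view keeps 82 columns → grid now 820
[2] y-view keeps 69 columns → grid now 560

560 voxels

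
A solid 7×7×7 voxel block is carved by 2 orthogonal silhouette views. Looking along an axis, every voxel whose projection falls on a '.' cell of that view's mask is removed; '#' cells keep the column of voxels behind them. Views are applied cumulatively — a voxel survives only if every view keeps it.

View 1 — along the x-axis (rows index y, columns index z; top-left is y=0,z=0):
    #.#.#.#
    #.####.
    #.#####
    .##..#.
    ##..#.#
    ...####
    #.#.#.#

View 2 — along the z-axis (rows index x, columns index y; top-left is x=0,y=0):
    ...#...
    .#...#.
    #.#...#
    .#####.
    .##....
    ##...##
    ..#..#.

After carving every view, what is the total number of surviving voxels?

86 voxels

initial block: 7^3 = 343
step 1: project along x, AND mask (30/49) → |grid| = 210
step 2: project along z, AND mask (19/49) → |grid| = 86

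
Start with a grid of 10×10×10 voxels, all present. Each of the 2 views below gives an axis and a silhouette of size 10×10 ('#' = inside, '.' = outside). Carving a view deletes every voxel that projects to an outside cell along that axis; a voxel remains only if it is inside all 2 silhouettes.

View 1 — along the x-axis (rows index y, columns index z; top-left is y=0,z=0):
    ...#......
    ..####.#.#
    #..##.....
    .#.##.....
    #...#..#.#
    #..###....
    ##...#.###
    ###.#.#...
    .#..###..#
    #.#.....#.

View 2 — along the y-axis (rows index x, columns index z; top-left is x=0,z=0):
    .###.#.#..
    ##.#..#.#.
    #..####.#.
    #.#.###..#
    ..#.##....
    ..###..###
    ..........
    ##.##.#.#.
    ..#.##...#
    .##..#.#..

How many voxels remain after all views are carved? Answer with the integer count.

full grid |V| = 1000
  1. axis=0 (YZ plane), |mask|=40  ⇒  voxels=400
  2. axis=1 (XZ plane), |mask|=45  ⇒  voxels=186

voxel count = 186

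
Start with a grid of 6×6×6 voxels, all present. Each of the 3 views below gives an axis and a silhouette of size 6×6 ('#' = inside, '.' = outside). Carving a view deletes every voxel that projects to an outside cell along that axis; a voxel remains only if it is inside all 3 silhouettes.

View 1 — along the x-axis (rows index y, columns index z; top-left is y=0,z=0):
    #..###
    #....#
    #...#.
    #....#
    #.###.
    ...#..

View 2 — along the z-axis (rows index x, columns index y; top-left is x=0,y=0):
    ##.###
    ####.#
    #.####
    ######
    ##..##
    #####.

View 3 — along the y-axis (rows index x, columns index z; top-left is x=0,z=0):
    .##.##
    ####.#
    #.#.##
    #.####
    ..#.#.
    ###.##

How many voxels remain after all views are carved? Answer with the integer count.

full grid |V| = 216
after view 1 [x-axis, 15 of 36 cells solid] → remaining = 90
after view 2 [z-axis, 30 of 36 cells solid] → remaining = 77
after view 3 [y-axis, 25 of 36 cells solid] → remaining = 55

|visual hull| = 55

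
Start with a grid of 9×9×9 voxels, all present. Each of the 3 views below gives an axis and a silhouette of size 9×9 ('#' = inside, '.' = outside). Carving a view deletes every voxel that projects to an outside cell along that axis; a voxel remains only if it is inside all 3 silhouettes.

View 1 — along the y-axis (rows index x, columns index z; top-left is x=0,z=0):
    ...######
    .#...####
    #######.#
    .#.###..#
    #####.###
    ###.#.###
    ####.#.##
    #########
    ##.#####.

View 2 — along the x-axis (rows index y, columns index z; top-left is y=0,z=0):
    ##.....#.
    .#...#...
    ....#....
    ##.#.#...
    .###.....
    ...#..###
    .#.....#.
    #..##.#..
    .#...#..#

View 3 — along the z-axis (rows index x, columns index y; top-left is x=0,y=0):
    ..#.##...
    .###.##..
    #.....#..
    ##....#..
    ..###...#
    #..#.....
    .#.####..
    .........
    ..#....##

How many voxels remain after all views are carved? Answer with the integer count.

57 voxels

start: 9×9×9 = 729 voxels
  1. axis=1 (XZ plane), |mask|=62  ⇒  voxels=558
  2. axis=0 (YZ plane), |mask|=26  ⇒  voxels=185
  3. axis=2 (XY plane), |mask|=27  ⇒  voxels=57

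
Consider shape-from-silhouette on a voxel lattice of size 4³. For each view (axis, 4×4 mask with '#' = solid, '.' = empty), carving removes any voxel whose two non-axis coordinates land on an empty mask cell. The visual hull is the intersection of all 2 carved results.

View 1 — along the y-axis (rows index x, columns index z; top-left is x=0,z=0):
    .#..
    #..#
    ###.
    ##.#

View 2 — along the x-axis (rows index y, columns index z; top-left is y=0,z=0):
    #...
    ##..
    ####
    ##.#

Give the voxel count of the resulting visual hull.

26 voxels

before carving: 64 voxels (4×4×4)
[1] y-view keeps 9 columns → grid now 36
[2] x-view keeps 10 columns → grid now 26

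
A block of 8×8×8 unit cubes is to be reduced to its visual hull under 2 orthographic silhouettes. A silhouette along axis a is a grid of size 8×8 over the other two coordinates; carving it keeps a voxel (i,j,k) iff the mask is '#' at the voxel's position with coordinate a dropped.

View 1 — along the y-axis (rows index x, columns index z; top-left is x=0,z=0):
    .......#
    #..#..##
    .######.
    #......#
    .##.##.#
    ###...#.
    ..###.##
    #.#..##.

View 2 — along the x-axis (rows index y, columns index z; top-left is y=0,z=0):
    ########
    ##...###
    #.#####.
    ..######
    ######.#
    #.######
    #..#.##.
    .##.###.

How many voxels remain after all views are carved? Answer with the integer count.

|visual hull| = 186

initial block: 8^3 = 512
V1 y: intersect with XZ mask (31 set) -- 248 left
V2 x: intersect with YZ mask (48 set) -- 186 left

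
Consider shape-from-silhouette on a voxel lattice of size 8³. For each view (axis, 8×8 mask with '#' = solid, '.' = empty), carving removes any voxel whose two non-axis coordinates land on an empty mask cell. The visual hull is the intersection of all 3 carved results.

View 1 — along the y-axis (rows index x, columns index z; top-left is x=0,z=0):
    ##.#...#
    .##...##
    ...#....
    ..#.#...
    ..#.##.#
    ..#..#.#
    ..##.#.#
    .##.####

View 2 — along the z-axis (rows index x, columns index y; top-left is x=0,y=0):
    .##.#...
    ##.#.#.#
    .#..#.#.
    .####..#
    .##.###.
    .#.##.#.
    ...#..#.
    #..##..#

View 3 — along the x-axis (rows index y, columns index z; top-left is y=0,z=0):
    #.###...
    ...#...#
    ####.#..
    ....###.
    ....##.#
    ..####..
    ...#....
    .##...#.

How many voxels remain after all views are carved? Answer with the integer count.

remaining voxels: 45

full grid |V| = 512
after view 1 [y-axis, 28 of 64 cells solid] → remaining = 224
after view 2 [z-axis, 31 of 64 cells solid] → remaining = 109
after view 3 [x-axis, 25 of 64 cells solid] → remaining = 45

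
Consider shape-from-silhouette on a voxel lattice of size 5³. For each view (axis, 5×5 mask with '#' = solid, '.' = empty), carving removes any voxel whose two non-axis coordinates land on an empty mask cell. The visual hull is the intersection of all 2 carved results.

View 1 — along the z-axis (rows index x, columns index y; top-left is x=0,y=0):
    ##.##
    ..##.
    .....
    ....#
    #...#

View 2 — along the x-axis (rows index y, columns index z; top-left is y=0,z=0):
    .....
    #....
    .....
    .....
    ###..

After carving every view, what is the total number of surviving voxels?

remaining voxels: 10

start: 5×5×5 = 125 voxels
[1] z-view keeps 9 columns → grid now 45
[2] x-view keeps 4 columns → grid now 10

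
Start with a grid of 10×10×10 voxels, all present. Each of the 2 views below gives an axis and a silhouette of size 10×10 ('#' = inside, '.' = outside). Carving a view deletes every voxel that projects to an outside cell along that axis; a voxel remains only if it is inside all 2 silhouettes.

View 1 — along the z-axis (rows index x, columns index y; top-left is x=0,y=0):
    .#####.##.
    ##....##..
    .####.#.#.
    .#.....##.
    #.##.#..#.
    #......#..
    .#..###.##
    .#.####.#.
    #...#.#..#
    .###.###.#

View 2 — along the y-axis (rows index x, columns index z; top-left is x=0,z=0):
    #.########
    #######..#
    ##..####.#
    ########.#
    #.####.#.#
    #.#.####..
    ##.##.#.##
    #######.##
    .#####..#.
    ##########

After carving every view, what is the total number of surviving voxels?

401 voxels

initial block: 10^3 = 1000
V1 z: intersect with XY mask (50 set) -- 500 left
V2 y: intersect with XZ mask (78 set) -- 401 left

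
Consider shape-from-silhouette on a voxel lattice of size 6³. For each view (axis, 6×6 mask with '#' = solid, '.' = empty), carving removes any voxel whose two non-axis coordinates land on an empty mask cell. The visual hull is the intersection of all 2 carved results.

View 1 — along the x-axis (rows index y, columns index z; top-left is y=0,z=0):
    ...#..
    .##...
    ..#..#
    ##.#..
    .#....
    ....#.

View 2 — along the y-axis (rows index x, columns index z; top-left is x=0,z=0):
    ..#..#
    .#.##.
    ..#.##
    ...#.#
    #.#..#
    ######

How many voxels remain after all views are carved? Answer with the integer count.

|visual hull| = 30

full grid |V| = 216
  1. axis=0 (YZ plane), |mask|=10  ⇒  voxels=60
  2. axis=1 (XZ plane), |mask|=19  ⇒  voxels=30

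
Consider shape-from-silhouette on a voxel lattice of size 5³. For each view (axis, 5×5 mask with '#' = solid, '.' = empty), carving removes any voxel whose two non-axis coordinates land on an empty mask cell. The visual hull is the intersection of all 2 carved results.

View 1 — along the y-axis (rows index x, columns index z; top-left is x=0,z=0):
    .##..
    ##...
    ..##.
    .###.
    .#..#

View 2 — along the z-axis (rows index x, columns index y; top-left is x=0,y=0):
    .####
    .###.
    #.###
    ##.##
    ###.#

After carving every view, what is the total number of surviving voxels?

full grid |V| = 125
V1 y: intersect with XZ mask (11 set) -- 55 left
V2 z: intersect with XY mask (19 set) -- 42 left

remaining voxels: 42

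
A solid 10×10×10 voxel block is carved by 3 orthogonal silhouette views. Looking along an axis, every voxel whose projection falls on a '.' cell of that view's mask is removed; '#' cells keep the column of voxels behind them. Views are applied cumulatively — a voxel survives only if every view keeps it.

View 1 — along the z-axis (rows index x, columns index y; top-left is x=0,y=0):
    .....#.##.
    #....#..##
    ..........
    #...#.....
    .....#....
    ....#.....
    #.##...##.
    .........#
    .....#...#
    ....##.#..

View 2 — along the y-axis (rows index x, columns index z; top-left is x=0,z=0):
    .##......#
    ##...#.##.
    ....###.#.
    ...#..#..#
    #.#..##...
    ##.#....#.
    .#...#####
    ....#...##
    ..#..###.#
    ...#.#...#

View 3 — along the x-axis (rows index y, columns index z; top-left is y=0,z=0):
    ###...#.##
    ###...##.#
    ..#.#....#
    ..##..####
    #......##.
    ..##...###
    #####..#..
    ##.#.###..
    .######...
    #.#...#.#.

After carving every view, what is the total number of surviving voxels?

start: 10×10×10 = 1000 voxels
V1 z: intersect with XY mask (22 set) -- 220 left
V2 y: intersect with XZ mask (40 set) -- 95 left
V3 x: intersect with YZ mask (51 set) -- 45 left

voxel count = 45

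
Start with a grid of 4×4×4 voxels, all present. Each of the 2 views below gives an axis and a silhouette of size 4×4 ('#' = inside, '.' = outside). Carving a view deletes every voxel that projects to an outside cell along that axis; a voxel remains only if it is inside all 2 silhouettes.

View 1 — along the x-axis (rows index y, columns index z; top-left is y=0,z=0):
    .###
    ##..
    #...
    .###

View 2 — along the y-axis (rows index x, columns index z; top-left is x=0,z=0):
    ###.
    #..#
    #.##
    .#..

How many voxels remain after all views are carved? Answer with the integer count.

|visual hull| = 20

start: 4×4×4 = 64 voxels
V1 x: intersect with YZ mask (9 set) -- 36 left
V2 y: intersect with XZ mask (9 set) -- 20 left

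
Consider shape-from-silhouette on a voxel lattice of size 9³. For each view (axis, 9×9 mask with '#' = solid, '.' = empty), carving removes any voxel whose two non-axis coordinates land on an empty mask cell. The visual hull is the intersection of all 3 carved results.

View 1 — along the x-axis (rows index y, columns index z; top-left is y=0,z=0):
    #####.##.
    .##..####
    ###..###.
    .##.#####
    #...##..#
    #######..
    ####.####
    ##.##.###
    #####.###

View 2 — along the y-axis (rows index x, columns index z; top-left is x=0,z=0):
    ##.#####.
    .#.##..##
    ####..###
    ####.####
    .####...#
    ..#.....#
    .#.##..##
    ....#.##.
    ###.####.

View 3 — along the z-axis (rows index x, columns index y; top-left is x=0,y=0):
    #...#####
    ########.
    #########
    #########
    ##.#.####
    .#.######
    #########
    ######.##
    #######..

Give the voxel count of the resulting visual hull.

before carving: 729 voxels (9×9×9)
[1] x-view keeps 60 columns → grid now 540
[2] y-view keeps 49 columns → grid now 328
[3] z-view keeps 70 columns → grid now 290

|visual hull| = 290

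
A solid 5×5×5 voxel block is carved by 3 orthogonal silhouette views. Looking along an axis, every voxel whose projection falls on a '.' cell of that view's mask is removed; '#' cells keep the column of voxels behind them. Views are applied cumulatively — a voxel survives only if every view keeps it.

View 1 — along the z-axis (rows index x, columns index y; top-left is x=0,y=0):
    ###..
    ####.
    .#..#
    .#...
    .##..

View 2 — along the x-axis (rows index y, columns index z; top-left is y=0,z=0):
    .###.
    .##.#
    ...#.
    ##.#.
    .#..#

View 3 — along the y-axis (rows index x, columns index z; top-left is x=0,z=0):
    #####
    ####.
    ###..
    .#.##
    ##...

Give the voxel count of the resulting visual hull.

|visual hull| = 22

initial block: 5^3 = 125
V1 z: intersect with XY mask (12 set) -- 60 left
V2 x: intersect with YZ mask (12 set) -- 29 left
V3 y: intersect with XZ mask (17 set) -- 22 left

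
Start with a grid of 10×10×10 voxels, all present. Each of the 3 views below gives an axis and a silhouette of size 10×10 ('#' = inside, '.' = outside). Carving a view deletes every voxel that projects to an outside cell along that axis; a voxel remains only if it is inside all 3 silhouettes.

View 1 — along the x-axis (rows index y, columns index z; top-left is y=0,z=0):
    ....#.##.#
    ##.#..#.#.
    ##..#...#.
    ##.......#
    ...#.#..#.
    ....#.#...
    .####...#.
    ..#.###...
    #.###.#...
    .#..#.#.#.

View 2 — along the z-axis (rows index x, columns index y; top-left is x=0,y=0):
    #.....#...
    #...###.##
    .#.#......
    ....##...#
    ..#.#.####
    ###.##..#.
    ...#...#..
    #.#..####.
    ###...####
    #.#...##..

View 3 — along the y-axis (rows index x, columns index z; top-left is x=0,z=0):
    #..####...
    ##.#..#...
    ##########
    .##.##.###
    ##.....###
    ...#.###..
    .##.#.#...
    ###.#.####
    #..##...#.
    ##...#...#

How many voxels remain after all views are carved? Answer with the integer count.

92 voxels

initial block: 10^3 = 1000
carve view 1 (along x, YZ-mask fill 39/100): 390 voxels remain
carve view 2 (along z, XY-mask fill 44/100): 176 voxels remain
carve view 3 (along y, XZ-mask fill 55/100): 92 voxels remain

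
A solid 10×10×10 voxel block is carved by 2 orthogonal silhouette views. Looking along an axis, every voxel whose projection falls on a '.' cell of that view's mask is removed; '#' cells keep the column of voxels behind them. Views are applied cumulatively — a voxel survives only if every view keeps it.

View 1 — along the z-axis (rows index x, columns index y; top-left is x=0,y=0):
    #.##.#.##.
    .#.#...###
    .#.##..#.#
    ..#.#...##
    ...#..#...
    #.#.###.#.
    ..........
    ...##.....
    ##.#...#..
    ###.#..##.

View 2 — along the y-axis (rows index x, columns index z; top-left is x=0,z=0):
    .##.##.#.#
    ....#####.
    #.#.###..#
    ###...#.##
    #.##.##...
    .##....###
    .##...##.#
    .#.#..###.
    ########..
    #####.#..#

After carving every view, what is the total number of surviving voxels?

voxel count = 239

initial block: 10^3 = 1000
V1 z: intersect with XY mask (40 set) -- 400 left
V2 y: intersect with XZ mask (58 set) -- 239 left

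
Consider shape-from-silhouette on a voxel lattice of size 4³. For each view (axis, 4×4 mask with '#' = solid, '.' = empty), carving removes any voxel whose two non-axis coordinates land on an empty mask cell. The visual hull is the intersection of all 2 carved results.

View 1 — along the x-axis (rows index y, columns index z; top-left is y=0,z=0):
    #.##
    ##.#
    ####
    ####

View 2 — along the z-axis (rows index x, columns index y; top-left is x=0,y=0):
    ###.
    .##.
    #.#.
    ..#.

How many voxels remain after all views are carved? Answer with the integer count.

start: 4×4×4 = 64 voxels
carve view 1 (along x, YZ-mask fill 14/16): 56 voxels remain
carve view 2 (along z, XY-mask fill 8/16): 28 voxels remain

|visual hull| = 28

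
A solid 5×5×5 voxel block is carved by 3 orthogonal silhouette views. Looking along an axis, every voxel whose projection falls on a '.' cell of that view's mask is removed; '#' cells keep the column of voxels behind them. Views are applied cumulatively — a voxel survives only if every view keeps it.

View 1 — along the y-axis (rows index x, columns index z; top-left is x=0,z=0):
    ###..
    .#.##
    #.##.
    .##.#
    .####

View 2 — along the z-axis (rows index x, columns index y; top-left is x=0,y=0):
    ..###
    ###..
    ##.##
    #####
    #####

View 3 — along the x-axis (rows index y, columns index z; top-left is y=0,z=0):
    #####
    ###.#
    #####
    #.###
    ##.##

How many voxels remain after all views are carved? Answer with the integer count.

before carving: 125 voxels (5×5×5)
after view 1 [y-axis, 16 of 25 cells solid] → remaining = 80
after view 2 [z-axis, 20 of 25 cells solid] → remaining = 65
after view 3 [x-axis, 22 of 25 cells solid] → remaining = 55

voxel count = 55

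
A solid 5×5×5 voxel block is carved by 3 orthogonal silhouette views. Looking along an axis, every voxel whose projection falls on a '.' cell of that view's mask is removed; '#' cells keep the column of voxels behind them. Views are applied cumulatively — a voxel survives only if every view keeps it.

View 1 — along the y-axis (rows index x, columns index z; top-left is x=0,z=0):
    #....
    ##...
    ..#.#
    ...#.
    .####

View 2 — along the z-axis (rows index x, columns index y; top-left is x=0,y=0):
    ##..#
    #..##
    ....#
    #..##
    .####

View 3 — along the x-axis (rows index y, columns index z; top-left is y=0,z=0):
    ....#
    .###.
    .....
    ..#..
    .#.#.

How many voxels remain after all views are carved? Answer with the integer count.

|visual hull| = 8

initial block: 5^3 = 125
after view 1 [y-axis, 10 of 25 cells solid] → remaining = 50
after view 2 [z-axis, 14 of 25 cells solid] → remaining = 30
after view 3 [x-axis, 7 of 25 cells solid] → remaining = 8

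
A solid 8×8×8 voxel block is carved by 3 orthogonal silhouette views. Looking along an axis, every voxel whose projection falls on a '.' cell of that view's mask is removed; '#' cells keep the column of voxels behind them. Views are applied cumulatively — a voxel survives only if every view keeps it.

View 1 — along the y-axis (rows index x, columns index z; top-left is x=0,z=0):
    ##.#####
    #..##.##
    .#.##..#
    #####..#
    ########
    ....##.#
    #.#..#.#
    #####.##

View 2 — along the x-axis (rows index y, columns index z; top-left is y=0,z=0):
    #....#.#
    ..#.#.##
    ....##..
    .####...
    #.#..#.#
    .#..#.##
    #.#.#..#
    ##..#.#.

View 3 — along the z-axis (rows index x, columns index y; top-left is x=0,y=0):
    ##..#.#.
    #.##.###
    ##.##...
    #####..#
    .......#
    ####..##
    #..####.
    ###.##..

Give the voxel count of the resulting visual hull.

voxel count = 89

before carving: 512 voxels (8×8×8)
V1 y: intersect with XZ mask (44 set) -- 352 left
V2 x: intersect with YZ mask (29 set) -- 167 left
V3 z: intersect with XY mask (37 set) -- 89 left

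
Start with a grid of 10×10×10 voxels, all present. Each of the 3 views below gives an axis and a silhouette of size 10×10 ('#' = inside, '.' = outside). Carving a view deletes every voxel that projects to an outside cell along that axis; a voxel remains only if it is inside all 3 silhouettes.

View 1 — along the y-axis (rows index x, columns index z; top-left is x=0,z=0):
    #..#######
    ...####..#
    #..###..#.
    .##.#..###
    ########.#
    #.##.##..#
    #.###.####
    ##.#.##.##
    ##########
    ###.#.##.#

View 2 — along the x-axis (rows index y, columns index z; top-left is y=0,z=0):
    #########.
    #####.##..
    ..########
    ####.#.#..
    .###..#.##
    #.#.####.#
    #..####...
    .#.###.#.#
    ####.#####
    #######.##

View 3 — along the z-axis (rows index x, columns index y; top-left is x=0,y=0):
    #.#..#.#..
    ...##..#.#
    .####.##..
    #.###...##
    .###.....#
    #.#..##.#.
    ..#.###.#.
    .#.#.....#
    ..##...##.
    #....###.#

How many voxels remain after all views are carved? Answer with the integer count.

full grid |V| = 1000
after view 1 [y-axis, 71 of 100 cells solid] → remaining = 710
after view 2 [x-axis, 72 of 100 cells solid] → remaining = 513
after view 3 [z-axis, 46 of 100 cells solid] → remaining = 236

remaining voxels: 236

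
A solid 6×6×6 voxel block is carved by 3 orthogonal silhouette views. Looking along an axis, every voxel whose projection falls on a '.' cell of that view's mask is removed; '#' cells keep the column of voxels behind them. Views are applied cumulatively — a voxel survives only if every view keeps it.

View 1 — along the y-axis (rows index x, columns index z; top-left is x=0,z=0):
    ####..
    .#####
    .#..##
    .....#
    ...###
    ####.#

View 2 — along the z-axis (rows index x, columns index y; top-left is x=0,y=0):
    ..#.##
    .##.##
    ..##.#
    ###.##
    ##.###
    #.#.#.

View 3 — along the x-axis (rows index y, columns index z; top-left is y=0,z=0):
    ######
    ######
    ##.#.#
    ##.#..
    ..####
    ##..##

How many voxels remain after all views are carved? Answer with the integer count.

full grid |V| = 216
V1 y: intersect with XZ mask (21 set) -- 126 left
V2 z: intersect with XY mask (23 set) -- 76 left
V3 x: intersect with YZ mask (27 set) -- 57 left

57 voxels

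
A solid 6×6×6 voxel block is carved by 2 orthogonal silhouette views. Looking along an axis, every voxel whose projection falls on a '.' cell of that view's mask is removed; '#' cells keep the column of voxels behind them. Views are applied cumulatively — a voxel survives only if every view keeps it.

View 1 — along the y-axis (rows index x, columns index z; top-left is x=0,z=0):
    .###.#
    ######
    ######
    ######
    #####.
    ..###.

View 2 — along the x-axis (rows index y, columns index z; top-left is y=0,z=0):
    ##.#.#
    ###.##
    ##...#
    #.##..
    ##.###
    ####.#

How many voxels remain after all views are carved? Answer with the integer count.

full grid |V| = 216
  1. axis=1 (XZ plane), |mask|=30  ⇒  voxels=180
  2. axis=0 (YZ plane), |mask|=25  ⇒  voxels=121

remaining voxels: 121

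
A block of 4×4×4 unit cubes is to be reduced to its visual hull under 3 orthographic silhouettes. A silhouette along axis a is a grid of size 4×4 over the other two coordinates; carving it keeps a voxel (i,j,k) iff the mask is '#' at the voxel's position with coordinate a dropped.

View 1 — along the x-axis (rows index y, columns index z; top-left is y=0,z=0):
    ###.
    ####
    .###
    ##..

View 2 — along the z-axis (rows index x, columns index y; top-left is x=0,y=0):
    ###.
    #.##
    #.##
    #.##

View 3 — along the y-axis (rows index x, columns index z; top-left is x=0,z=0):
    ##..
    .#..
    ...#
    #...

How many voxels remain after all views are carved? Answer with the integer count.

full grid |V| = 64
V1 x: intersect with YZ mask (12 set) -- 48 left
V2 z: intersect with XY mask (12 set) -- 34 left
V3 y: intersect with XZ mask (5 set) -- 11 left

|visual hull| = 11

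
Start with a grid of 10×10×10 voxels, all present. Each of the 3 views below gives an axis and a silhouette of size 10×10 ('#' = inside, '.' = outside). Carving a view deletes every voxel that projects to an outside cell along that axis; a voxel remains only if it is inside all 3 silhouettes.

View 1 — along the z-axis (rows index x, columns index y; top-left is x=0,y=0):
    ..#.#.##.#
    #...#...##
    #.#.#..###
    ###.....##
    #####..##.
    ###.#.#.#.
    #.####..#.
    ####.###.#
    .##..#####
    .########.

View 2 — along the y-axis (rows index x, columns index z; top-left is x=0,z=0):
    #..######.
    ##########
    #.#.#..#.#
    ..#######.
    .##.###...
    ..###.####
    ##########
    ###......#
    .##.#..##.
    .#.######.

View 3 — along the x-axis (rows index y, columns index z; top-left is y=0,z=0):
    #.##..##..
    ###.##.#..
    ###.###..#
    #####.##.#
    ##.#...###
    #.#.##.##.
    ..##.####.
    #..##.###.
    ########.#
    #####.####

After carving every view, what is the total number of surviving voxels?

voxel count = 275

before carving: 1000 voxels (10×10×10)
after view 1 [z-axis, 62 of 100 cells solid] → remaining = 620
after view 2 [y-axis, 67 of 100 cells solid] → remaining = 400
after view 3 [x-axis, 68 of 100 cells solid] → remaining = 275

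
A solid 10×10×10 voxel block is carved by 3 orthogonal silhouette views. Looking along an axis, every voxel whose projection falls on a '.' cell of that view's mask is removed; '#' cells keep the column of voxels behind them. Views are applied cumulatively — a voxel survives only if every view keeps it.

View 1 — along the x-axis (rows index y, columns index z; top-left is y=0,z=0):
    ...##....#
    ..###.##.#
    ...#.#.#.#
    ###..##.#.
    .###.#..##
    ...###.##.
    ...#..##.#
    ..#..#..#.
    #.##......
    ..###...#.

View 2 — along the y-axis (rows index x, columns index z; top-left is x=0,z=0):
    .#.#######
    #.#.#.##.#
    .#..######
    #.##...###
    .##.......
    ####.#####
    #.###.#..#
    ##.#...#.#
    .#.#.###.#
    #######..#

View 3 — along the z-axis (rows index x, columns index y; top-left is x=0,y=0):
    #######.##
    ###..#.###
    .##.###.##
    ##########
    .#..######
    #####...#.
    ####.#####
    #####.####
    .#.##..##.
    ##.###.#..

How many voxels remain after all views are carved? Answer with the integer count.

voxel count = 212

start: 10×10×10 = 1000 voxels
[1] x-view keeps 44 columns → grid now 440
[2] y-view keeps 63 columns → grid now 277
[3] z-view keeps 75 columns → grid now 212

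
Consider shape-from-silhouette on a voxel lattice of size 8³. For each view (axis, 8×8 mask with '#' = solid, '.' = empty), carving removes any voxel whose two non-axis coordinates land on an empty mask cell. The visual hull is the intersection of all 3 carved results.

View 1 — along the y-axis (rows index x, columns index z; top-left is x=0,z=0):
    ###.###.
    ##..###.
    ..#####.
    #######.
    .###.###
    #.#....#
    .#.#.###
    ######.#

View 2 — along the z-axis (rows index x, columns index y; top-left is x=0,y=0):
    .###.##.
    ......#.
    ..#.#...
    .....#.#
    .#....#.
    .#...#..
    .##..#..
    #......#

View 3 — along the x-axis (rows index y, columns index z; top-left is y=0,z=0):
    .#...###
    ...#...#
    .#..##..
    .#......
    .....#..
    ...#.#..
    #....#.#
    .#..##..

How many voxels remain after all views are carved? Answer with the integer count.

before carving: 512 voxels (8×8×8)
step 1: project along y, AND mask (44/64) → |grid| = 352
step 2: project along z, AND mask (19/64) → |grid| = 106
step 3: project along x, AND mask (19/64) → |grid| = 34

|visual hull| = 34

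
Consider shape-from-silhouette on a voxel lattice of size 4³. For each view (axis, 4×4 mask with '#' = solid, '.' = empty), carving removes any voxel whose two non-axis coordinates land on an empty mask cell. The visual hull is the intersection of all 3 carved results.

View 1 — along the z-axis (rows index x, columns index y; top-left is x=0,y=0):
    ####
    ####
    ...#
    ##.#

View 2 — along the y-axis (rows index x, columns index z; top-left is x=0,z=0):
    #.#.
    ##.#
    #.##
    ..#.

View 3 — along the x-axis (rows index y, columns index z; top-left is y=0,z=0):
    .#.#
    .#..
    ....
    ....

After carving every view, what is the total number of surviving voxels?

3 voxels

before carving: 64 voxels (4×4×4)
carve view 1 (along z, XY-mask fill 12/16): 48 voxels remain
carve view 2 (along y, XZ-mask fill 9/16): 26 voxels remain
carve view 3 (along x, YZ-mask fill 3/16): 3 voxels remain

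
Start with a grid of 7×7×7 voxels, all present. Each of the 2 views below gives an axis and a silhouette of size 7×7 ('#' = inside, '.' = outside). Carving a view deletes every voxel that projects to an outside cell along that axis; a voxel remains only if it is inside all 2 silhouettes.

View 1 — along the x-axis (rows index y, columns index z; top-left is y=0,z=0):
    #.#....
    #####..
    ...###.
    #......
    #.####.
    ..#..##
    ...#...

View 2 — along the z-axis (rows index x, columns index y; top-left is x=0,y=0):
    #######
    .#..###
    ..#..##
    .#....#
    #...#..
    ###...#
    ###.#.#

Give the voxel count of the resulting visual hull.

start: 7×7×7 = 343 voxels
  1. axis=0 (YZ plane), |mask|=20  ⇒  voxels=140
  2. axis=2 (XY plane), |mask|=27  ⇒  voxels=81

|visual hull| = 81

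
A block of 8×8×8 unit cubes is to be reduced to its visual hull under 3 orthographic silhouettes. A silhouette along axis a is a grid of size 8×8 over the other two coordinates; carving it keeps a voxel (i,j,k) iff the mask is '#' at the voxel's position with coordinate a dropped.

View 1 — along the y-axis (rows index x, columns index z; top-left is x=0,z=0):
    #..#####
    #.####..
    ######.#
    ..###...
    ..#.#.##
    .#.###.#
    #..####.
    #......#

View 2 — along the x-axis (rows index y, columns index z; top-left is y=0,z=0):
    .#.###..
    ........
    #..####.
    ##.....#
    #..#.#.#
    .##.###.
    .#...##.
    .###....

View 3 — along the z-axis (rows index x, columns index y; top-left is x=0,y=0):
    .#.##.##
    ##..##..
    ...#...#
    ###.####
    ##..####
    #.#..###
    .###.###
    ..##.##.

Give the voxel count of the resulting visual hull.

start: 8×8×8 = 512 voxels
V1 y: intersect with XZ mask (37 set) -- 296 left
V2 x: intersect with YZ mask (27 set) -- 122 left
V3 z: intersect with XY mask (39 set) -- 69 left

remaining voxels: 69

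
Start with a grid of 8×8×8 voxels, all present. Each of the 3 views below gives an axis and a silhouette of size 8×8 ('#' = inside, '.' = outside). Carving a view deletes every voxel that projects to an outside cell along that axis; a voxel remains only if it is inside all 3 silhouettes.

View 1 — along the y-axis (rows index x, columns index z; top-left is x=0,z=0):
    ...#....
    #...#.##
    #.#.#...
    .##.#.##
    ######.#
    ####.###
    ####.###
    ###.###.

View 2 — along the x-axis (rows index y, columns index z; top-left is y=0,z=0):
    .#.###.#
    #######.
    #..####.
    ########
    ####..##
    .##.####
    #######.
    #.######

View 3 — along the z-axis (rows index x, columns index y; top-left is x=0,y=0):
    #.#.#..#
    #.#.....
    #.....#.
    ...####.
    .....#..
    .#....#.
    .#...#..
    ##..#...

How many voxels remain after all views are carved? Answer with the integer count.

voxel count = 72

start: 8×8×8 = 512 voxels
carve view 1 (along y, XZ-mask fill 40/64): 320 voxels remain
carve view 2 (along x, YZ-mask fill 51/64): 253 voxels remain
carve view 3 (along z, XY-mask fill 20/64): 72 voxels remain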